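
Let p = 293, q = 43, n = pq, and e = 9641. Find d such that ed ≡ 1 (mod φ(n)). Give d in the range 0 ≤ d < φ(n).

3329

φ(n) = (p−1)(q−1) = 292·42 = 12264.
Need d with 9641·d ≡ 1 (mod 12264). Apply the extended Euclidean algorithm:
12264 = 1×9641 + 2623
9641 = 3×2623 + 1772
2623 = 1×1772 + 851
1772 = 2×851 + 70
851 = 12×70 + 11
70 = 6×11 + 4
11 = 2×4 + 3
4 = 1×3 + 1
3 = 3×1 + 0
Back-substitute:
1 = 4 − 3
1 = −11 + 3·4
1 = 3·70 − 19·11
1 = −19·851 + 231·70
1 = 231·1772 − 481·851
1 = −481·2623 + 712·1772
1 = 712·9641 − 2617·2623
1 = −2617·12264 + 3329·9641
So 9641·3329 ≡ 1 (mod 12264), hence d = 3329.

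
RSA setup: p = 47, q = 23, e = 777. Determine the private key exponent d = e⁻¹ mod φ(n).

745

φ(n) = (p−1)(q−1) = 46·22 = 1012.
Need d with 777·d ≡ 1 (mod 1012). Apply the extended Euclidean algorithm:
1012 = 1×777 + 235
777 = 3×235 + 72
235 = 3×72 + 19
72 = 3×19 + 15
19 = 1×15 + 4
15 = 3×4 + 3
4 = 1×3 + 1
3 = 3×1 + 0
Back-substitute:
1 = 4 − 3
1 = −15 + 4·4
1 = 4·19 − 5·15
1 = −5·72 + 19·19
1 = 19·235 − 62·72
1 = −62·777 + 205·235
1 = 205·1012 − 267·777
So 777·(-267) ≡ 1 (mod 1012), hence d ≡ -267 ≡ 745 (mod 1012).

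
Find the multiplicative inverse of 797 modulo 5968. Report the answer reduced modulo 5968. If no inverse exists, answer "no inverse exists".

629

Apply the Euclidean algorithm to 5968 and 797:
5968 = 7×797 + 389
797 = 2×389 + 19
389 = 20×19 + 9
19 = 2×9 + 1
9 = 9×1 + 0
gcd = 1, so the inverse exists. Back-substitute:
1 = 19 − 2·9
1 = −2·389 + 41·19
1 = 41·797 − 84·389
1 = −84·5968 + 629·797
So 797·629 ≡ 1 (mod 5968).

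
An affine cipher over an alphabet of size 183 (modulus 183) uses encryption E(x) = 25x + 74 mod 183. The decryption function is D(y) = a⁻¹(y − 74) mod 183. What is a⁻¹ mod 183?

22

gcd(183, 25) by repeated division:
183 = 7*25 + 8
25 = 3*8 + 1
8 = 8*1 + 0
gcd = 1, so the inverse exists. Back-substitute:
1 = 25 − 3·8
1 = −3·183 + 22·25
So 25·22 ≡ 1 (mod 183).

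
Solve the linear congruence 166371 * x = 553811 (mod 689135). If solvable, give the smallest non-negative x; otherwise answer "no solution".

611506

First find gcd(166371, 689135):
689135 = 4·166371 + 23651
166371 = 7·23651 + 814
23651 = 29·814 + 45
814 = 18·45 + 4
45 = 11·4 + 1
4 = 4·1 + 0
gcd = 1, so a unique solution mod 689135 exists.
Back-substitute for the Bézout coefficients:
1 = 45 − 11·4
1 = −11·814 + 199·45
1 = 199·23651 − 5782·814
1 = −5782·166371 + 40673·23651
1 = 40673·689135 − 168474·166371
So 166371·(-168474) ≡ 1 (mod 689135), giving 166371⁻¹ ≡ 520661.
x ≡ 166371⁻¹·553811 ≡ 520661·553811 ≡ 611506 (mod 689135).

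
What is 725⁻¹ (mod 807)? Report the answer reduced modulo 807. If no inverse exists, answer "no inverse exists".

Run Euclid on (807, 725):
807 = 1*725 + 82
725 = 8*82 + 69
82 = 1*69 + 13
69 = 5*13 + 4
13 = 3*4 + 1
4 = 4*1 + 0
gcd = 1, so the inverse exists. Back-substitute:
1 = 13 − 3·4
1 = −3·69 + 16·13
1 = 16·82 − 19·69
1 = −19·725 + 168·82
1 = 168·807 − 187·725
So 725·(-187) ≡ 1 (mod 807), and -187 ≡ 620 (mod 807).

620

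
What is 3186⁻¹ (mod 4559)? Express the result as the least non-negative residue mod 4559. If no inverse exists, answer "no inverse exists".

gcd(4559, 3186) by repeated division:
4559 = 1·3186 + 1373
3186 = 2·1373 + 440
1373 = 3·440 + 53
440 = 8·53 + 16
53 = 3·16 + 5
16 = 3·5 + 1
5 = 5·1 + 0
The gcd is 1. Working backward:
1 = 16 − 3·5
1 = −3·53 + 10·16
1 = 10·440 − 83·53
1 = −83·1373 + 259·440
1 = 259·3186 − 601·1373
1 = −601·4559 + 860·3186
So 3186·860 ≡ 1 (mod 4559).

860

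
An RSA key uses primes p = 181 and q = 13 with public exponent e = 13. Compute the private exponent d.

997

φ(n) = (p−1)(q−1) = 180·12 = 2160.
Need d with 13·d ≡ 1 (mod 2160). Apply the extended Euclidean algorithm:
2160 = 166×13 + 2
13 = 6×2 + 1
2 = 2×1 + 0
Back-substitute:
1 = 13 − 6·2
1 = −6·2160 + 997·13
So 13·997 ≡ 1 (mod 2160), hence d = 997.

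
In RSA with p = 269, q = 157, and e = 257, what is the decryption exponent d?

15617

φ(n) = (p−1)(q−1) = 268·156 = 41808.
Need d with 257·d ≡ 1 (mod 41808). Apply the extended Euclidean algorithm:
41808 = 162×257 + 174
257 = 1×174 + 83
174 = 2×83 + 8
83 = 10×8 + 3
8 = 2×3 + 2
3 = 1×2 + 1
2 = 2×1 + 0
Back-substitute:
1 = 3 − 2
1 = −8 + 3·3
1 = 3·83 − 31·8
1 = −31·174 + 65·83
1 = 65·257 − 96·174
1 = −96·41808 + 15617·257
So 257·15617 ≡ 1 (mod 41808), hence d = 15617.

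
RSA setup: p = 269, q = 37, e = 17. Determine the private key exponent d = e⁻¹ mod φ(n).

8513

φ(n) = (p−1)(q−1) = 268·36 = 9648.
Need d with 17·d ≡ 1 (mod 9648). Apply the extended Euclidean algorithm:
9648 = 567·17 + 9
17 = 1·9 + 8
9 = 1·8 + 1
8 = 8·1 + 0
Back-substitute:
1 = 9 − 8
1 = −17 + 2·9
1 = 2·9648 − 1135·17
So 17·(-1135) ≡ 1 (mod 9648), hence d ≡ -1135 ≡ 8513 (mod 9648).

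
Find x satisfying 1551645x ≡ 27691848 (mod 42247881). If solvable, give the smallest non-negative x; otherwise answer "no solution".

3483461

First find gcd(1551645, 42247881):
42247881 = 27·1551645 + 353466
1551645 = 4·353466 + 137781
353466 = 2·137781 + 77904
137781 = 1·77904 + 59877
77904 = 1·59877 + 18027
59877 = 3·18027 + 5796
18027 = 3·5796 + 639
5796 = 9·639 + 45
639 = 14·45 + 9
45 = 5·9 + 0
gcd = 9 and 9 | 27691848, so solutions exist. Divide through by 9: 172405x ≡ 3076872 (mod 4694209).
Now find 172405⁻¹ mod 4694209:
4694209 = 27×172405 + 39274
172405 = 4×39274 + 15309
39274 = 2×15309 + 8656
15309 = 1×8656 + 6653
8656 = 1×6653 + 2003
6653 = 3×2003 + 644
2003 = 3×644 + 71
644 = 9×71 + 5
71 = 14×5 + 1
5 = 5×1 + 0
Back-substitute:
1 = 71 − 14·5
1 = −14·644 + 127·71
1 = 127·2003 − 395·644
1 = −395·6653 + 1312·2003
1 = 1312·8656 − 1707·6653
1 = −1707·15309 + 3019·8656
1 = 3019·39274 − 7745·15309
1 = −7745·172405 + 33999·39274
1 = 33999·4694209 − 925718·172405
So 172405·(-925718) ≡ 1 (mod 4694209), i.e. 172405⁻¹ ≡ 3768491.
Then x ≡ 3768491·3076872 ≡ 3483461 (mod 4694209); the smallest non-negative solution is x = 3483461.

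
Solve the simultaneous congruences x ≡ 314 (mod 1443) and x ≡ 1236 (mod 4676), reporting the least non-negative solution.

805508

Write x = 314 + 1443·k. Then 1443·k ≡ 1236 − 314 ≡ 922 (mod 4676).
Need 1443⁻¹ mod 4676. Extended Euclid on (4676, 1443):
4676 = 3×1443 + 347
1443 = 4×347 + 55
347 = 6×55 + 17
55 = 3×17 + 4
17 = 4×4 + 1
4 = 4×1 + 0
Back-substitute:
1 = 17 − 4·4
1 = −4·55 + 13·17
1 = 13·347 − 82·55
1 = −82·1443 + 341·347
1 = 341·4676 − 1105·1443
1443⁻¹ ≡ 3571 (mod 4676), so k ≡ 3571·922 ≡ 558 (mod 4676).
x = 314 + 1443·558 = 805508.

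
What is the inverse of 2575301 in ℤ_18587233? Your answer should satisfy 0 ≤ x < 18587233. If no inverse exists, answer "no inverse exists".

10155671

Run Euclid on (18587233, 2575301):
18587233 = 7×2575301 + 560126
2575301 = 4×560126 + 334797
560126 = 1×334797 + 225329
334797 = 1×225329 + 109468
225329 = 2×109468 + 6393
109468 = 17×6393 + 787
6393 = 8×787 + 97
787 = 8×97 + 11
97 = 8×11 + 9
11 = 1×9 + 2
9 = 4×2 + 1
2 = 2×1 + 0
Since gcd(2575301, 18587233) = 1, back-substitute to write 1 as a combination:
1 = 9 − 4·2
1 = −4·11 + 5·9
1 = 5·97 − 44·11
1 = −44·787 + 357·97
1 = 357·6393 − 2900·787
1 = −2900·109468 + 49657·6393
1 = 49657·225329 − 102214·109468
1 = −102214·334797 + 151871·225329
1 = 151871·560126 − 254085·334797
1 = −254085·2575301 + 1168211·560126
1 = 1168211·18587233 − 8431562·2575301
Thus 2575301·(-8431562) ≡ 1 (mod 18587233); reducing, -8431562 mod 18587233 = 10155671.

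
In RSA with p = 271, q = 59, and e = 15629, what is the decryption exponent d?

φ(n) = (p−1)(q−1) = 270·58 = 15660.
Need d with 15629·d ≡ 1 (mod 15660). Apply the extended Euclidean algorithm:
15660 = 1*15629 + 31
15629 = 504*31 + 5
31 = 6*5 + 1
5 = 5*1 + 0
Back-substitute:
1 = 31 − 6·5
1 = −6·15629 + 3025·31
1 = 3025·15660 − 3031·15629
So 15629·(-3031) ≡ 1 (mod 15660), hence d ≡ -3031 ≡ 12629 (mod 15660).

12629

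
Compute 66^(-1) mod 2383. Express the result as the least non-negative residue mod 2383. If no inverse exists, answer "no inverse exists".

1697

Apply the Euclidean algorithm to 2383 and 66:
2383 = 36×66 + 7
66 = 9×7 + 3
7 = 2×3 + 1
3 = 3×1 + 0
The gcd is 1. Working backward:
1 = 7 − 2·3
1 = −2·66 + 19·7
1 = 19·2383 − 686·66
Thus 66·(-686) ≡ 1 (mod 2383); reducing, -686 mod 2383 = 1697.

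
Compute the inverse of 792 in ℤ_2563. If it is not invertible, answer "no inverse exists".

no inverse exists

Compute gcd(792, 2563):
2563 = 3*792 + 187
792 = 4*187 + 44
187 = 4*44 + 11
44 = 4*11 + 0
The gcd is 11, not 1, hence no inverse exists.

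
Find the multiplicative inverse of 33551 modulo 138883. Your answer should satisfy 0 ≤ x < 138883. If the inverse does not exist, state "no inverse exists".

35678

gcd(138883, 33551) by repeated division:
138883 = 4·33551 + 4679
33551 = 7·4679 + 798
4679 = 5·798 + 689
798 = 1·689 + 109
689 = 6·109 + 35
109 = 3·35 + 4
35 = 8·4 + 3
4 = 1·3 + 1
3 = 3·1 + 0
The gcd is 1. Working backward:
1 = 4 − 3
1 = −35 + 9·4
1 = 9·109 − 28·35
1 = −28·689 + 177·109
1 = 177·798 − 205·689
1 = −205·4679 + 1202·798
1 = 1202·33551 − 8619·4679
1 = −8619·138883 + 35678·33551
So 33551·35678 ≡ 1 (mod 138883).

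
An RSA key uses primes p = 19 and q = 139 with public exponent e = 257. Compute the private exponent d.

29

φ(n) = (p−1)(q−1) = 18·138 = 2484.
Need d with 257·d ≡ 1 (mod 2484). Apply the extended Euclidean algorithm:
2484 = 9*257 + 171
257 = 1*171 + 86
171 = 1*86 + 85
86 = 1*85 + 1
85 = 85*1 + 0
Back-substitute:
1 = 86 − 85
1 = −171 + 2·86
1 = 2·257 − 3·171
1 = −3·2484 + 29·257
So 257·29 ≡ 1 (mod 2484), hence d = 29.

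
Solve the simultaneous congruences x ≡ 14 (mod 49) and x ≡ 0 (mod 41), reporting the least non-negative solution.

Write x = 14 + 49·k. Then 49·k ≡ 0 − 14 ≡ 27 (mod 41).
Need 49⁻¹ mod 41. Extended Euclid on (41, 8):
41 = 5×8 + 1
8 = 8×1 + 0
Back-substitute:
1 = 41 − 5·8
49⁻¹ ≡ 36 (mod 41), so k ≡ 36·27 ≡ 29 (mod 41).
x = 14 + 49·29 = 1435.

1435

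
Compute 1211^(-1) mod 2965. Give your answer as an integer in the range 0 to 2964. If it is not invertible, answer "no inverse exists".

Apply the Euclidean algorithm to 2965 and 1211:
2965 = 2*1211 + 543
1211 = 2*543 + 125
543 = 4*125 + 43
125 = 2*43 + 39
43 = 1*39 + 4
39 = 9*4 + 3
4 = 1*3 + 1
3 = 3*1 + 0
The gcd is 1. Working backward:
1 = 4 − 3
1 = −39 + 10·4
1 = 10·43 − 11·39
1 = −11·125 + 32·43
1 = 32·543 − 139·125
1 = −139·1211 + 310·543
1 = 310·2965 − 759·1211
Thus 1211·(-759) ≡ 1 (mod 2965); reducing, -759 mod 2965 = 2206.

2206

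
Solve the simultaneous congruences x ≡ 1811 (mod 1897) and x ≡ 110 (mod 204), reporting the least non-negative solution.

75794

Write x = 1811 + 1897·k. Then 1897·k ≡ 110 − 1811 ≡ 135 (mod 204).
Need 1897⁻¹ mod 204. Extended Euclid on (204, 61):
204 = 3×61 + 21
61 = 2×21 + 19
21 = 1×19 + 2
19 = 9×2 + 1
2 = 2×1 + 0
Back-substitute:
1 = 19 − 9·2
1 = −9·21 + 10·19
1 = 10·61 − 29·21
1 = −29·204 + 97·61
1897⁻¹ ≡ 97 (mod 204), so k ≡ 97·135 ≡ 39 (mod 204).
x = 1811 + 1897·39 = 75794.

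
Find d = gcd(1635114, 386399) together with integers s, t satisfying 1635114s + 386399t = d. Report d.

Repeated division:
1635114 = 4*386399 + 89518
386399 = 4*89518 + 28327
89518 = 3*28327 + 4537
28327 = 6*4537 + 1105
4537 = 4*1105 + 117
1105 = 9*117 + 52
117 = 2*52 + 13
52 = 4*13 + 0
gcd(1635114, 386399) = 13.
Express as a combination:
13 = 117 − 2·52
13 = −2·1105 + 19·117
13 = 19·4537 − 78·1105
13 = −78·28327 + 487·4537
13 = 487·89518 − 1539·28327
13 = −1539·386399 + 6643·89518
13 = 6643·1635114 − 28111·386399
So 13 = (6643)·1635114 + (-28111)·386399.

13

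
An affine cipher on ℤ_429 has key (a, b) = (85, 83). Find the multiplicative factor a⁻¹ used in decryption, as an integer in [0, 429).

106

gcd(429, 85) by repeated division:
429 = 5×85 + 4
85 = 21×4 + 1
4 = 4×1 + 0
gcd = 1, so the inverse exists. Back-substitute:
1 = 85 − 21·4
1 = −21·429 + 106·85
So 85·106 ≡ 1 (mod 429).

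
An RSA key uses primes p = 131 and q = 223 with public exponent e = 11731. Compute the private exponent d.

φ(n) = (p−1)(q−1) = 130·222 = 28860.
Need d with 11731·d ≡ 1 (mod 28860). Apply the extended Euclidean algorithm:
28860 = 2×11731 + 5398
11731 = 2×5398 + 935
5398 = 5×935 + 723
935 = 1×723 + 212
723 = 3×212 + 87
212 = 2×87 + 38
87 = 2×38 + 11
38 = 3×11 + 5
11 = 2×5 + 1
5 = 5×1 + 0
Back-substitute:
1 = 11 − 2·5
1 = −2·38 + 7·11
1 = 7·87 − 16·38
1 = −16·212 + 39·87
1 = 39·723 − 133·212
1 = −133·935 + 172·723
1 = 172·5398 − 993·935
1 = −993·11731 + 2158·5398
1 = 2158·28860 − 5309·11731
So 11731·(-5309) ≡ 1 (mod 28860), hence d ≡ -5309 ≡ 23551 (mod 28860).

23551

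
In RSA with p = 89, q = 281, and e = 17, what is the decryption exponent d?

φ(n) = (p−1)(q−1) = 88·280 = 24640.
Need d with 17·d ≡ 1 (mod 24640). Apply the extended Euclidean algorithm:
24640 = 1449×17 + 7
17 = 2×7 + 3
7 = 2×3 + 1
3 = 3×1 + 0
Back-substitute:
1 = 7 − 2·3
1 = −2·17 + 5·7
1 = 5·24640 − 7247·17
So 17·(-7247) ≡ 1 (mod 24640), hence d ≡ -7247 ≡ 17393 (mod 24640).

17393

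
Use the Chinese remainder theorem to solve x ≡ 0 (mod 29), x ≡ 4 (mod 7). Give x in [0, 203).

Write x = 0 + 29·k. Then 29·k ≡ 4 − 0 ≡ 4 (mod 7).
Need 29⁻¹ mod 7. Extended Euclid on (7, 1):
7 = 7*1 + 0
29⁻¹ ≡ 1 (mod 7), so k ≡ 1·4 ≡ 4 (mod 7).
x = 0 + 29·4 = 116.

116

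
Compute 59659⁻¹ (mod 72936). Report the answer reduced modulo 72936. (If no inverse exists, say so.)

31675

gcd(72936, 59659) by repeated division:
72936 = 1·59659 + 13277
59659 = 4·13277 + 6551
13277 = 2·6551 + 175
6551 = 37·175 + 76
175 = 2·76 + 23
76 = 3·23 + 7
23 = 3·7 + 2
7 = 3·2 + 1
2 = 2·1 + 0
Since gcd(59659, 72936) = 1, back-substitute to write 1 as a combination:
1 = 7 − 3·2
1 = −3·23 + 10·7
1 = 10·76 − 33·23
1 = −33·175 + 76·76
1 = 76·6551 − 2845·175
1 = −2845·13277 + 5766·6551
1 = 5766·59659 − 25909·13277
1 = −25909·72936 + 31675·59659
So 59659·31675 ≡ 1 (mod 72936).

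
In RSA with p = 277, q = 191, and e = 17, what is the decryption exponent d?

21593

φ(n) = (p−1)(q−1) = 276·190 = 52440.
Need d with 17·d ≡ 1 (mod 52440). Apply the extended Euclidean algorithm:
52440 = 3084*17 + 12
17 = 1*12 + 5
12 = 2*5 + 2
5 = 2*2 + 1
2 = 2*1 + 0
Back-substitute:
1 = 5 − 2·2
1 = −2·12 + 5·5
1 = 5·17 − 7·12
1 = −7·52440 + 21593·17
So 17·21593 ≡ 1 (mod 52440), hence d = 21593.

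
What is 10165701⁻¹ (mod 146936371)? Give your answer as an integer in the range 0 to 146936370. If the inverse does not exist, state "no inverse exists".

Run Euclid on (146936371, 10165701):
146936371 = 14·10165701 + 4616557
10165701 = 2·4616557 + 932587
4616557 = 4·932587 + 886209
932587 = 1·886209 + 46378
886209 = 19·46378 + 5027
46378 = 9·5027 + 1135
5027 = 4·1135 + 487
1135 = 2·487 + 161
487 = 3·161 + 4
161 = 40·4 + 1
4 = 4·1 + 0
gcd = 1, so the inverse exists. Back-substitute:
1 = 161 − 40·4
1 = −40·487 + 121·161
1 = 121·1135 − 282·487
1 = −282·5027 + 1249·1135
1 = 1249·46378 − 11523·5027
1 = −11523·886209 + 220186·46378
1 = 220186·932587 − 231709·886209
1 = −231709·4616557 + 1147022·932587
1 = 1147022·10165701 − 2525753·4616557
1 = −2525753·146936371 + 36507564·10165701
So 10165701·36507564 ≡ 1 (mod 146936371).

36507564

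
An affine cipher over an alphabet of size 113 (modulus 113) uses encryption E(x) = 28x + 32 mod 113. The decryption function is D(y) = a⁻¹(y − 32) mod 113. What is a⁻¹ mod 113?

109

Apply the Euclidean algorithm to 113 and 28:
113 = 4*28 + 1
28 = 28*1 + 0
Since gcd(28, 113) = 1, back-substitute to write 1 as a combination:
1 = 113 − 4·28
Hence 28⁻¹ ≡ -4 ≡ 109 (mod 113).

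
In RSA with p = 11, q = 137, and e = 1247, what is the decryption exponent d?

1023

φ(n) = (p−1)(q−1) = 10·136 = 1360.
Need d with 1247·d ≡ 1 (mod 1360). Apply the extended Euclidean algorithm:
1360 = 1·1247 + 113
1247 = 11·113 + 4
113 = 28·4 + 1
4 = 4·1 + 0
Back-substitute:
1 = 113 − 28·4
1 = −28·1247 + 309·113
1 = 309·1360 − 337·1247
So 1247·(-337) ≡ 1 (mod 1360), hence d ≡ -337 ≡ 1023 (mod 1360).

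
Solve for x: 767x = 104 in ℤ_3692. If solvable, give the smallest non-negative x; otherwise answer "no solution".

First find gcd(767, 3692):
3692 = 4*767 + 624
767 = 1*624 + 143
624 = 4*143 + 52
143 = 2*52 + 39
52 = 1*39 + 13
39 = 3*13 + 0
gcd = 13 and 13 | 104, so solutions exist. Divide through by 13: 59x ≡ 8 (mod 284).
Now find 59⁻¹ mod 284:
284 = 4×59 + 48
59 = 1×48 + 11
48 = 4×11 + 4
11 = 2×4 + 3
4 = 1×3 + 1
3 = 3×1 + 0
Back-substitute:
1 = 4 − 3
1 = −11 + 3·4
1 = 3·48 − 13·11
1 = −13·59 + 16·48
1 = 16·284 − 77·59
So 59·(-77) ≡ 1 (mod 284), i.e. 59⁻¹ ≡ 207.
Then x ≡ 207·8 ≡ 236 (mod 284); the smallest non-negative solution is x = 236.

236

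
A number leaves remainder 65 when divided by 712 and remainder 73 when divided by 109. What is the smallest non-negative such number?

Write x = 65 + 712·k. Then 712·k ≡ 73 − 65 ≡ 8 (mod 109).
Need 712⁻¹ mod 109. Extended Euclid on (109, 58):
109 = 1·58 + 51
58 = 1·51 + 7
51 = 7·7 + 2
7 = 3·2 + 1
2 = 2·1 + 0
Back-substitute:
1 = 7 − 3·2
1 = −3·51 + 22·7
1 = 22·58 − 25·51
1 = −25·109 + 47·58
712⁻¹ ≡ 47 (mod 109), so k ≡ 47·8 ≡ 49 (mod 109).
x = 65 + 712·49 = 34953.

34953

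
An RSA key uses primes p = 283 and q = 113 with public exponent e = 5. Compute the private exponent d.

6317

φ(n) = (p−1)(q−1) = 282·112 = 31584.
Need d with 5·d ≡ 1 (mod 31584). Apply the extended Euclidean algorithm:
31584 = 6316*5 + 4
5 = 1*4 + 1
4 = 4*1 + 0
Back-substitute:
1 = 5 − 4
1 = −31584 + 6317·5
So 5·6317 ≡ 1 (mod 31584), hence d = 6317.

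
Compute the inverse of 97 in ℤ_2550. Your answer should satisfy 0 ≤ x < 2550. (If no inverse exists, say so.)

1183

gcd(2550, 97) by repeated division:
2550 = 26×97 + 28
97 = 3×28 + 13
28 = 2×13 + 2
13 = 6×2 + 1
2 = 2×1 + 0
gcd = 1, so the inverse exists. Back-substitute:
1 = 13 − 6·2
1 = −6·28 + 13·13
1 = 13·97 − 45·28
1 = −45·2550 + 1183·97
So 97·1183 ≡ 1 (mod 2550).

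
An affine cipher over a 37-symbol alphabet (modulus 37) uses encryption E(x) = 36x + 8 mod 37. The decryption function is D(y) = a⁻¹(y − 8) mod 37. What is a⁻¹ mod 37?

Extended Euclidean algorithm:
37 = 1*36 + 1
36 = 36*1 + 0
gcd = 1, so the inverse exists. Back-substitute:
1 = 37 − 36
Hence 36⁻¹ ≡ -1 ≡ 36 (mod 37).

36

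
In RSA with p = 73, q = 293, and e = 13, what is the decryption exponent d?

φ(n) = (p−1)(q−1) = 72·292 = 21024.
Need d with 13·d ≡ 1 (mod 21024). Apply the extended Euclidean algorithm:
21024 = 1617*13 + 3
13 = 4*3 + 1
3 = 3*1 + 0
Back-substitute:
1 = 13 − 4·3
1 = −4·21024 + 6469·13
So 13·6469 ≡ 1 (mod 21024), hence d = 6469.

6469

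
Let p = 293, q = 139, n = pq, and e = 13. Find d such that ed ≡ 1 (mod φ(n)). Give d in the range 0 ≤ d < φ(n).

30997

φ(n) = (p−1)(q−1) = 292·138 = 40296.
Need d with 13·d ≡ 1 (mod 40296). Apply the extended Euclidean algorithm:
40296 = 3099*13 + 9
13 = 1*9 + 4
9 = 2*4 + 1
4 = 4*1 + 0
Back-substitute:
1 = 9 − 2·4
1 = −2·13 + 3·9
1 = 3·40296 − 9299·13
So 13·(-9299) ≡ 1 (mod 40296), hence d ≡ -9299 ≡ 30997 (mod 40296).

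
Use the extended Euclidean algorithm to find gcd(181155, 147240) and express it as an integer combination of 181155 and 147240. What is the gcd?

15

Euclidean algorithm:
181155 = 1*147240 + 33915
147240 = 4*33915 + 11580
33915 = 2*11580 + 10755
11580 = 1*10755 + 825
10755 = 13*825 + 30
825 = 27*30 + 15
30 = 2*15 + 0
gcd(181155, 147240) = 15.
Express as a combination:
15 = 825 − 27·30
15 = −27·10755 + 352·825
15 = 352·11580 − 379·10755
15 = −379·33915 + 1110·11580
15 = 1110·147240 − 4819·33915
15 = −4819·181155 + 5929·147240
So 15 = (-4819)·181155 + (5929)·147240.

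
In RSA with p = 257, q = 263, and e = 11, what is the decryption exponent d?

φ(n) = (p−1)(q−1) = 256·262 = 67072.
Need d with 11·d ≡ 1 (mod 67072). Apply the extended Euclidean algorithm:
67072 = 6097·11 + 5
11 = 2·5 + 1
5 = 5·1 + 0
Back-substitute:
1 = 11 − 2·5
1 = −2·67072 + 12195·11
So 11·12195 ≡ 1 (mod 67072), hence d = 12195.

12195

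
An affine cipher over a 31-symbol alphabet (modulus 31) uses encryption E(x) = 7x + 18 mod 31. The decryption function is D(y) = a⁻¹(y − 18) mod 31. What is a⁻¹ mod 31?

gcd(31, 7) by repeated division:
31 = 4·7 + 3
7 = 2·3 + 1
3 = 3·1 + 0
gcd = 1, so the inverse exists. Back-substitute:
1 = 7 − 2·3
1 = −2·31 + 9·7
So 7·9 ≡ 1 (mod 31).

9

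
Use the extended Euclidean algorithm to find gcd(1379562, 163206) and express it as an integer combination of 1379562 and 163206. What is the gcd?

Repeated division:
1379562 = 8·163206 + 73914
163206 = 2·73914 + 15378
73914 = 4·15378 + 12402
15378 = 1·12402 + 2976
12402 = 4·2976 + 498
2976 = 5·498 + 486
498 = 1·486 + 12
486 = 40·12 + 6
12 = 2·6 + 0
gcd(1379562, 163206) = 6.
Back-substituting:
6 = 486 − 40·12
6 = −40·498 + 41·486
6 = 41·2976 − 245·498
6 = −245·12402 + 1021·2976
6 = 1021·15378 − 1266·12402
6 = −1266·73914 + 6085·15378
6 = 6085·163206 − 13436·73914
6 = −13436·1379562 + 113573·163206
So 6 = (-13436)·1379562 + (113573)·163206.

6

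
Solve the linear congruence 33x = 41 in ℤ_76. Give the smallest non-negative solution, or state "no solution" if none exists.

45

First find gcd(33, 76):
76 = 2×33 + 10
33 = 3×10 + 3
10 = 3×3 + 1
3 = 3×1 + 0
gcd = 1, so a unique solution mod 76 exists.
Back-substitute for the Bézout coefficients:
1 = 10 − 3·3
1 = −3·33 + 10·10
1 = 10·76 − 23·33
So 33·(-23) ≡ 1 (mod 76), giving 33⁻¹ ≡ 53.
x ≡ 33⁻¹·41 ≡ 53·41 ≡ 45 (mod 76).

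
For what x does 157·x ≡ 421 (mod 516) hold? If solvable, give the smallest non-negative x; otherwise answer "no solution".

First find gcd(157, 516):
516 = 3*157 + 45
157 = 3*45 + 22
45 = 2*22 + 1
22 = 22*1 + 0
gcd = 1, so a unique solution mod 516 exists.
Back-substitute for the Bézout coefficients:
1 = 45 − 2·22
1 = −2·157 + 7·45
1 = 7·516 − 23·157
So 157·(-23) ≡ 1 (mod 516), giving 157⁻¹ ≡ 493.
x ≡ 157⁻¹·421 ≡ 493·421 ≡ 121 (mod 516).

121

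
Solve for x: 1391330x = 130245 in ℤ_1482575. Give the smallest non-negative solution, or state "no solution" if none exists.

First find gcd(1391330, 1482575):
1482575 = 1*1391330 + 91245
1391330 = 15*91245 + 22655
91245 = 4*22655 + 625
22655 = 36*625 + 155
625 = 4*155 + 5
155 = 31*5 + 0
gcd = 5 and 5 | 130245, so solutions exist. Divide through by 5: 278266x ≡ 26049 (mod 296515).
Now find 278266⁻¹ mod 296515:
296515 = 1*278266 + 18249
278266 = 15*18249 + 4531
18249 = 4*4531 + 125
4531 = 36*125 + 31
125 = 4*31 + 1
31 = 31*1 + 0
Back-substitute:
1 = 125 − 4·31
1 = −4·4531 + 145·125
1 = 145·18249 − 584·4531
1 = −584·278266 + 8905·18249
1 = 8905·296515 − 9489·278266
So 278266·(-9489) ≡ 1 (mod 296515), i.e. 278266⁻¹ ≡ 287026.
Then x ≡ 287026·26049 ≡ 114549 (mod 296515); the smallest non-negative solution is x = 114549.

114549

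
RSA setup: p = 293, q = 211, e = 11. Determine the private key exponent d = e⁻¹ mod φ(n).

φ(n) = (p−1)(q−1) = 292·210 = 61320.
Need d with 11·d ≡ 1 (mod 61320). Apply the extended Euclidean algorithm:
61320 = 5574×11 + 6
11 = 1×6 + 5
6 = 1×5 + 1
5 = 5×1 + 0
Back-substitute:
1 = 6 − 5
1 = −11 + 2·6
1 = 2·61320 − 11149·11
So 11·(-11149) ≡ 1 (mod 61320), hence d ≡ -11149 ≡ 50171 (mod 61320).

50171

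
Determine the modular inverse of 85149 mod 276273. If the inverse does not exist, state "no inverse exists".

no inverse exists

Compute gcd(85149, 276273):
276273 = 3×85149 + 20826
85149 = 4×20826 + 1845
20826 = 11×1845 + 531
1845 = 3×531 + 252
531 = 2×252 + 27
252 = 9×27 + 9
27 = 3×9 + 0
The gcd is 9, not 1, hence no inverse exists.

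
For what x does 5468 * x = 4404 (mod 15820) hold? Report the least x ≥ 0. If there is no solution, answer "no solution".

First find gcd(5468, 15820):
15820 = 2·5468 + 4884
5468 = 1·4884 + 584
4884 = 8·584 + 212
584 = 2·212 + 160
212 = 1·160 + 52
160 = 3·52 + 4
52 = 13·4 + 0
gcd = 4 and 4 | 4404, so solutions exist. Divide through by 4: 1367x ≡ 1101 (mod 3955).
Now find 1367⁻¹ mod 3955:
3955 = 2·1367 + 1221
1367 = 1·1221 + 146
1221 = 8·146 + 53
146 = 2·53 + 40
53 = 1·40 + 13
40 = 3·13 + 1
13 = 13·1 + 0
Back-substitute:
1 = 40 − 3·13
1 = −3·53 + 4·40
1 = 4·146 − 11·53
1 = −11·1221 + 92·146
1 = 92·1367 − 103·1221
1 = −103·3955 + 298·1367
So 1367⁻¹ ≡ 298 (mod 3955).
Then x ≡ 298·1101 ≡ 3788 (mod 3955); the smallest non-negative solution is x = 3788.

3788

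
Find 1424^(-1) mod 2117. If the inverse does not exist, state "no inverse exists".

Run Euclid on (2117, 1424):
2117 = 1*1424 + 693
1424 = 2*693 + 38
693 = 18*38 + 9
38 = 4*9 + 2
9 = 4*2 + 1
2 = 2*1 + 0
The gcd is 1. Working backward:
1 = 9 − 4·2
1 = −4·38 + 17·9
1 = 17·693 − 310·38
1 = −310·1424 + 637·693
1 = 637·2117 − 947·1424
So 1424·(-947) ≡ 1 (mod 2117), and -947 ≡ 1170 (mod 2117).

1170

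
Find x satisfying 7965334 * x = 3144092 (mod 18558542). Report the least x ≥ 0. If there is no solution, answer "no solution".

2357335

First find gcd(7965334, 18558542):
18558542 = 2×7965334 + 2627874
7965334 = 3×2627874 + 81712
2627874 = 32×81712 + 13090
81712 = 6×13090 + 3172
13090 = 4×3172 + 402
3172 = 7×402 + 358
402 = 1×358 + 44
358 = 8×44 + 6
44 = 7×6 + 2
6 = 3×2 + 0
gcd = 2 and 2 | 3144092, so solutions exist. Divide through by 2: 3982667x ≡ 1572046 (mod 9279271).
Now find 3982667⁻¹ mod 9279271:
9279271 = 2×3982667 + 1313937
3982667 = 3×1313937 + 40856
1313937 = 32×40856 + 6545
40856 = 6×6545 + 1586
6545 = 4×1586 + 201
1586 = 7×201 + 179
201 = 1×179 + 22
179 = 8×22 + 3
22 = 7×3 + 1
3 = 3×1 + 0
Back-substitute:
1 = 22 − 7·3
1 = −7·179 + 57·22
1 = 57·201 − 64·179
1 = −64·1586 + 505·201
1 = 505·6545 − 2084·1586
1 = −2084·40856 + 13009·6545
1 = 13009·1313937 − 418372·40856
1 = −418372·3982667 + 1268125·1313937
1 = 1268125·9279271 − 2954622·3982667
So 3982667·(-2954622) ≡ 1 (mod 9279271), i.e. 3982667⁻¹ ≡ 6324649.
Then x ≡ 6324649·1572046 ≡ 2357335 (mod 9279271); the smallest non-negative solution is x = 2357335.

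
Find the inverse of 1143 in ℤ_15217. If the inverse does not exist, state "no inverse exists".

gcd(15217, 1143) by repeated division:
15217 = 13·1143 + 358
1143 = 3·358 + 69
358 = 5·69 + 13
69 = 5·13 + 4
13 = 3·4 + 1
4 = 4·1 + 0
The gcd is 1. Working backward:
1 = 13 − 3·4
1 = −3·69 + 16·13
1 = 16·358 − 83·69
1 = −83·1143 + 265·358
1 = 265·15217 − 3528·1143
Thus 1143·(-3528) ≡ 1 (mod 15217); reducing, -3528 mod 15217 = 11689.

11689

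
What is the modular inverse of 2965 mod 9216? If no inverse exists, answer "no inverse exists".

gcd(9216, 2965) by repeated division:
9216 = 3×2965 + 321
2965 = 9×321 + 76
321 = 4×76 + 17
76 = 4×17 + 8
17 = 2×8 + 1
8 = 8×1 + 0
The gcd is 1. Working backward:
1 = 17 − 2·8
1 = −2·76 + 9·17
1 = 9·321 − 38·76
1 = −38·2965 + 351·321
1 = 351·9216 − 1091·2965
Thus 2965·(-1091) ≡ 1 (mod 9216); reducing, -1091 mod 9216 = 8125.

8125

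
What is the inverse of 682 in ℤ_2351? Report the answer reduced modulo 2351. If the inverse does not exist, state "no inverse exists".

1796

Apply the Euclidean algorithm to 2351 and 682:
2351 = 3×682 + 305
682 = 2×305 + 72
305 = 4×72 + 17
72 = 4×17 + 4
17 = 4×4 + 1
4 = 4×1 + 0
gcd = 1, so the inverse exists. Back-substitute:
1 = 17 − 4·4
1 = −4·72 + 17·17
1 = 17·305 − 72·72
1 = −72·682 + 161·305
1 = 161·2351 − 555·682
Thus 682·(-555) ≡ 1 (mod 2351); reducing, -555 mod 2351 = 1796.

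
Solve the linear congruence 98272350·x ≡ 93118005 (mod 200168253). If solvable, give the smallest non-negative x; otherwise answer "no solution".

18930114

First find gcd(98272350, 200168253):
200168253 = 2*98272350 + 3623553
98272350 = 27*3623553 + 436419
3623553 = 8*436419 + 132201
436419 = 3*132201 + 39816
132201 = 3*39816 + 12753
39816 = 3*12753 + 1557
12753 = 8*1557 + 297
1557 = 5*297 + 72
297 = 4*72 + 9
72 = 8*9 + 0
gcd = 9 and 9 | 93118005, so solutions exist. Divide through by 9: 10919150x ≡ 10346445 (mod 22240917).
Now find 10919150⁻¹ mod 22240917:
22240917 = 2·10919150 + 402617
10919150 = 27·402617 + 48491
402617 = 8·48491 + 14689
48491 = 3·14689 + 4424
14689 = 3·4424 + 1417
4424 = 3·1417 + 173
1417 = 8·173 + 33
173 = 5·33 + 8
33 = 4·8 + 1
8 = 8·1 + 0
Back-substitute:
1 = 33 − 4·8
1 = −4·173 + 21·33
1 = 21·1417 − 172·173
1 = −172·4424 + 537·1417
1 = 537·14689 − 1783·4424
1 = −1783·48491 + 5886·14689
1 = 5886·402617 − 48871·48491
1 = −48871·10919150 + 1325403·402617
1 = 1325403·22240917 − 2699677·10919150
So 10919150·(-2699677) ≡ 1 (mod 22240917), i.e. 10919150⁻¹ ≡ 19541240.
Then x ≡ 19541240·10346445 ≡ 18930114 (mod 22240917); the smallest non-negative solution is x = 18930114.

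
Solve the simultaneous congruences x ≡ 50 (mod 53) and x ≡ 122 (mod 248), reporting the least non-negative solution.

12770

Write x = 50 + 53·k. Then 53·k ≡ 122 − 50 ≡ 72 (mod 248).
Need 53⁻¹ mod 248. Extended Euclid on (248, 53):
248 = 4*53 + 36
53 = 1*36 + 17
36 = 2*17 + 2
17 = 8*2 + 1
2 = 2*1 + 0
Back-substitute:
1 = 17 − 8·2
1 = −8·36 + 17·17
1 = 17·53 − 25·36
1 = −25·248 + 117·53
53⁻¹ ≡ 117 (mod 248), so k ≡ 117·72 ≡ 240 (mod 248).
x = 50 + 53·240 = 12770.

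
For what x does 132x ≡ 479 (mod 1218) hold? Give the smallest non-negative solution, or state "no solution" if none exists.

gcd(132, 1218):
1218 = 9·132 + 30
132 = 4·30 + 12
30 = 2·12 + 6
12 = 2·6 + 0
gcd = 6, but 6 ∤ 479, so the congruence has no solution.

no solution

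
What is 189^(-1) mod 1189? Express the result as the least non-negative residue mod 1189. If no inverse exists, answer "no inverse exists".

843

gcd(1189, 189) by repeated division:
1189 = 6×189 + 55
189 = 3×55 + 24
55 = 2×24 + 7
24 = 3×7 + 3
7 = 2×3 + 1
3 = 3×1 + 0
gcd = 1, so the inverse exists. Back-substitute:
1 = 7 − 2·3
1 = −2·24 + 7·7
1 = 7·55 − 16·24
1 = −16·189 + 55·55
1 = 55·1189 − 346·189
Thus 189·(-346) ≡ 1 (mod 1189); reducing, -346 mod 1189 = 843.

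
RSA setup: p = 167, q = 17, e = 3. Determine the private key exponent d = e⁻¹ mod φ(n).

φ(n) = (p−1)(q−1) = 166·16 = 2656.
Need d with 3·d ≡ 1 (mod 2656). Apply the extended Euclidean algorithm:
2656 = 885*3 + 1
3 = 3*1 + 0
Back-substitute:
1 = 2656 − 885·3
So 3·(-885) ≡ 1 (mod 2656), hence d ≡ -885 ≡ 1771 (mod 2656).

1771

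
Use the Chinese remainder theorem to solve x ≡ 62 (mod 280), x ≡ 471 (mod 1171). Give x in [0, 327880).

306102

Write x = 62 + 280·k. Then 280·k ≡ 471 − 62 ≡ 409 (mod 1171).
Need 280⁻¹ mod 1171. Extended Euclid on (1171, 280):
1171 = 4*280 + 51
280 = 5*51 + 25
51 = 2*25 + 1
25 = 25*1 + 0
Back-substitute:
1 = 51 − 2·25
1 = −2·280 + 11·51
1 = 11·1171 − 46·280
280⁻¹ ≡ 1125 (mod 1171), so k ≡ 1125·409 ≡ 1093 (mod 1171).
x = 62 + 280·1093 = 306102.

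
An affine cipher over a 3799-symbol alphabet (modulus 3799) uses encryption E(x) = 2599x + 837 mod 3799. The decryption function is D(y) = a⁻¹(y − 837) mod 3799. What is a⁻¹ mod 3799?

630

Extended Euclidean algorithm:
3799 = 1·2599 + 1200
2599 = 2·1200 + 199
1200 = 6·199 + 6
199 = 33·6 + 1
6 = 6·1 + 0
Since gcd(2599, 3799) = 1, back-substitute to write 1 as a combination:
1 = 199 − 33·6
1 = −33·1200 + 199·199
1 = 199·2599 − 431·1200
1 = −431·3799 + 630·2599
So 2599·630 ≡ 1 (mod 3799).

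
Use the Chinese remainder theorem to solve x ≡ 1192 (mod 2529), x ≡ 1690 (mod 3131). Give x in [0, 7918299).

2998057

Write x = 1192 + 2529·k. Then 2529·k ≡ 1690 − 1192 ≡ 498 (mod 3131).
Need 2529⁻¹ mod 3131. Extended Euclid on (3131, 2529):
3131 = 1·2529 + 602
2529 = 4·602 + 121
602 = 4·121 + 118
121 = 1·118 + 3
118 = 39·3 + 1
3 = 3·1 + 0
Back-substitute:
1 = 118 − 39·3
1 = −39·121 + 40·118
1 = 40·602 − 199·121
1 = −199·2529 + 836·602
1 = 836·3131 − 1035·2529
2529⁻¹ ≡ 2096 (mod 3131), so k ≡ 2096·498 ≡ 1185 (mod 3131).
x = 1192 + 2529·1185 = 2998057.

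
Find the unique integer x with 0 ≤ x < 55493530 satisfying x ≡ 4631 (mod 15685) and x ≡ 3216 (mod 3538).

13854486

Write x = 4631 + 15685·k. Then 15685·k ≡ 3216 − 4631 ≡ 2123 (mod 3538).
Need 15685⁻¹ mod 3538. Extended Euclid on (3538, 1533):
3538 = 2×1533 + 472
1533 = 3×472 + 117
472 = 4×117 + 4
117 = 29×4 + 1
4 = 4×1 + 0
Back-substitute:
1 = 117 − 29·4
1 = −29·472 + 117·117
1 = 117·1533 − 380·472
1 = −380·3538 + 877·1533
15685⁻¹ ≡ 877 (mod 3538), so k ≡ 877·2123 ≡ 883 (mod 3538).
x = 4631 + 15685·883 = 13854486.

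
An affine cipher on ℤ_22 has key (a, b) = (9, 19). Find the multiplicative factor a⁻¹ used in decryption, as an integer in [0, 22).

Run Euclid on (22, 9):
22 = 2×9 + 4
9 = 2×4 + 1
4 = 4×1 + 0
The gcd is 1. Working backward:
1 = 9 − 2·4
1 = −2·22 + 5·9
So 9·5 ≡ 1 (mod 22).

5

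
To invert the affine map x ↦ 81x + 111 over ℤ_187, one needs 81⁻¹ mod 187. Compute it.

gcd(187, 81) by repeated division:
187 = 2*81 + 25
81 = 3*25 + 6
25 = 4*6 + 1
6 = 6*1 + 0
Since gcd(81, 187) = 1, back-substitute to write 1 as a combination:
1 = 25 − 4·6
1 = −4·81 + 13·25
1 = 13·187 − 30·81
Hence 81⁻¹ ≡ -30 ≡ 157 (mod 187).

157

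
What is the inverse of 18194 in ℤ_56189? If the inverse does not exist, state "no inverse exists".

13042

Extended Euclidean algorithm:
56189 = 3*18194 + 1607
18194 = 11*1607 + 517
1607 = 3*517 + 56
517 = 9*56 + 13
56 = 4*13 + 4
13 = 3*4 + 1
4 = 4*1 + 0
Since gcd(18194, 56189) = 1, back-substitute to write 1 as a combination:
1 = 13 − 3·4
1 = −3·56 + 13·13
1 = 13·517 − 120·56
1 = −120·1607 + 373·517
1 = 373·18194 − 4223·1607
1 = −4223·56189 + 13042·18194
So 18194·13042 ≡ 1 (mod 56189).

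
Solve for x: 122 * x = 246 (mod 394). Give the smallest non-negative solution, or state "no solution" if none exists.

First find gcd(122, 394):
394 = 3×122 + 28
122 = 4×28 + 10
28 = 2×10 + 8
10 = 1×8 + 2
8 = 4×2 + 0
gcd = 2 and 2 | 246, so solutions exist. Divide through by 2: 61x ≡ 123 (mod 197).
Now find 61⁻¹ mod 197:
197 = 3*61 + 14
61 = 4*14 + 5
14 = 2*5 + 4
5 = 1*4 + 1
4 = 4*1 + 0
Back-substitute:
1 = 5 − 4
1 = −14 + 3·5
1 = 3·61 − 13·14
1 = −13·197 + 42·61
So 61⁻¹ ≡ 42 (mod 197).
Then x ≡ 42·123 ≡ 44 (mod 197); the smallest non-negative solution is x = 44.

44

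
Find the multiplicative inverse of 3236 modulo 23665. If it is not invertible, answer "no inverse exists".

Apply the Euclidean algorithm to 23665 and 3236:
23665 = 7*3236 + 1013
3236 = 3*1013 + 197
1013 = 5*197 + 28
197 = 7*28 + 1
28 = 28*1 + 0
Since gcd(3236, 23665) = 1, back-substitute to write 1 as a combination:
1 = 197 − 7·28
1 = −7·1013 + 36·197
1 = 36·3236 − 115·1013
1 = −115·23665 + 841·3236
So 3236·841 ≡ 1 (mod 23665).

841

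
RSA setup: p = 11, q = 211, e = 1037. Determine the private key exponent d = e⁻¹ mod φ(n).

1373

φ(n) = (p−1)(q−1) = 10·210 = 2100.
Need d with 1037·d ≡ 1 (mod 2100). Apply the extended Euclidean algorithm:
2100 = 2*1037 + 26
1037 = 39*26 + 23
26 = 1*23 + 3
23 = 7*3 + 2
3 = 1*2 + 1
2 = 2*1 + 0
Back-substitute:
1 = 3 − 2
1 = −23 + 8·3
1 = 8·26 − 9·23
1 = −9·1037 + 359·26
1 = 359·2100 − 727·1037
So 1037·(-727) ≡ 1 (mod 2100), hence d ≡ -727 ≡ 1373 (mod 2100).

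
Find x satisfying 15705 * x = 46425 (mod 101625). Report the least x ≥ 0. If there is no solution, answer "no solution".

6435

First find gcd(15705, 101625):
101625 = 6×15705 + 7395
15705 = 2×7395 + 915
7395 = 8×915 + 75
915 = 12×75 + 15
75 = 5×15 + 0
gcd = 15 and 15 | 46425, so solutions exist. Divide through by 15: 1047x ≡ 3095 (mod 6775).
Now find 1047⁻¹ mod 6775:
6775 = 6×1047 + 493
1047 = 2×493 + 61
493 = 8×61 + 5
61 = 12×5 + 1
5 = 5×1 + 0
Back-substitute:
1 = 61 − 12·5
1 = −12·493 + 97·61
1 = 97·1047 − 206·493
1 = −206·6775 + 1333·1047
So 1047⁻¹ ≡ 1333 (mod 6775).
Then x ≡ 1333·3095 ≡ 6435 (mod 6775); the smallest non-negative solution is x = 6435.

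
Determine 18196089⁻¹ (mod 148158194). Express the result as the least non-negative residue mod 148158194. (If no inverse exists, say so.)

Extended Euclidean algorithm:
148158194 = 8×18196089 + 2589482
18196089 = 7×2589482 + 69715
2589482 = 37×69715 + 10027
69715 = 6×10027 + 9553
10027 = 1×9553 + 474
9553 = 20×474 + 73
474 = 6×73 + 36
73 = 2×36 + 1
36 = 36×1 + 0
gcd = 1, so the inverse exists. Back-substitute:
1 = 73 − 2·36
1 = −2·474 + 13·73
1 = 13·9553 − 262·474
1 = −262·10027 + 275·9553
1 = 275·69715 − 1912·10027
1 = −1912·2589482 + 71019·69715
1 = 71019·18196089 − 499045·2589482
1 = −499045·148158194 + 4063379·18196089
So 18196089·4063379 ≡ 1 (mod 148158194).

4063379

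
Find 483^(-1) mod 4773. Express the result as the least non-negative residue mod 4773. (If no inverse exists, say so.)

no inverse exists

Euclidean algorithm on 4773, 483:
4773 = 9·483 + 426
483 = 1·426 + 57
426 = 7·57 + 27
57 = 2·27 + 3
27 = 9·3 + 0
gcd(483, 4773) = 3 ≠ 1, so 483 has no multiplicative inverse modulo 4773.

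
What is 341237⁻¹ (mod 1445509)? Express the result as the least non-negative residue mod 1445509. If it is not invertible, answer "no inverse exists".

no inverse exists

Euclidean algorithm on 1445509, 341237:
1445509 = 4*341237 + 80561
341237 = 4*80561 + 18993
80561 = 4*18993 + 4589
18993 = 4*4589 + 637
4589 = 7*637 + 130
637 = 4*130 + 117
130 = 1*117 + 13
117 = 9*13 + 0
Since gcd = 13 > 1, 341237 is not a unit mod 1445509.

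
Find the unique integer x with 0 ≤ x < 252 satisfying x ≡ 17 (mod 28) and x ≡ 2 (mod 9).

101

Write x = 17 + 28·k. Then 28·k ≡ 2 − 17 ≡ 3 (mod 9).
Need 28⁻¹ mod 9. Extended Euclid on (9, 1):
9 = 9×1 + 0
28⁻¹ ≡ 1 (mod 9), so k ≡ 1·3 ≡ 3 (mod 9).
x = 17 + 28·3 = 101.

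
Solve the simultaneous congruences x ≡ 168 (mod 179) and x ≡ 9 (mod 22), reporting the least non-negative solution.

2495

Write x = 168 + 179·k. Then 179·k ≡ 9 − 168 ≡ 17 (mod 22).
Need 179⁻¹ mod 22. Extended Euclid on (22, 3):
22 = 7×3 + 1
3 = 3×1 + 0
Back-substitute:
1 = 22 − 7·3
179⁻¹ ≡ 15 (mod 22), so k ≡ 15·17 ≡ 13 (mod 22).
x = 168 + 179·13 = 2495.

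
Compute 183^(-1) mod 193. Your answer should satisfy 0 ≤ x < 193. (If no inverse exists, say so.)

135

gcd(193, 183) by repeated division:
193 = 1·183 + 10
183 = 18·10 + 3
10 = 3·3 + 1
3 = 3·1 + 0
Since gcd(183, 193) = 1, back-substitute to write 1 as a combination:
1 = 10 − 3·3
1 = −3·183 + 55·10
1 = 55·193 − 58·183
Hence 183⁻¹ ≡ -58 ≡ 135 (mod 193).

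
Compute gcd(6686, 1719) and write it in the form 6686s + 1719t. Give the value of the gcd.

1

Repeated division:
6686 = 3·1719 + 1529
1719 = 1·1529 + 190
1529 = 8·190 + 9
190 = 21·9 + 1
9 = 9·1 + 0
gcd(6686, 1719) = 1.
Back-substituting:
1 = 190 − 21·9
1 = −21·1529 + 169·190
1 = 169·1719 − 190·1529
1 = −190·6686 + 739·1719
So 1 = (-190)·6686 + (739)·1719.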